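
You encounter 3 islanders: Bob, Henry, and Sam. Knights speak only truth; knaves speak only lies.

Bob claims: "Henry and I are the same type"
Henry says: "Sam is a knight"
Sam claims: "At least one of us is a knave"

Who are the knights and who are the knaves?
Bob is a knave.
Henry is a knight.
Sam is a knight.

Verification:
- Bob (knave) says "Henry and I are the same type" - this is FALSE (a lie) because Bob is a knave and Henry is a knight.
- Henry (knight) says "Sam is a knight" - this is TRUE because Sam is a knight.
- Sam (knight) says "At least one of us is a knave" - this is TRUE because Bob is a knave.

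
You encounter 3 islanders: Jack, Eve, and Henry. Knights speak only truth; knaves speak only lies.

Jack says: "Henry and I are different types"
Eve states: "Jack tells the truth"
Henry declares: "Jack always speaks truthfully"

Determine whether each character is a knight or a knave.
Jack is a knave.
Eve is a knave.
Henry is a knave.

Verification:
- Jack (knave) says "Henry and I are different types" - this is FALSE (a lie) because Jack is a knave and Henry is a knave.
- Eve (knave) says "Jack tells the truth" - this is FALSE (a lie) because Jack is a knave.
- Henry (knave) says "Jack always speaks truthfully" - this is FALSE (a lie) because Jack is a knave.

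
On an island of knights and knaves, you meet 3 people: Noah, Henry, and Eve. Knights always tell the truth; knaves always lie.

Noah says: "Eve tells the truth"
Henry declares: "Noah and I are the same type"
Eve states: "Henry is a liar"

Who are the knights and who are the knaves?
Noah is a knight.
Henry is a knave.
Eve is a knight.

Verification:
- Noah (knight) says "Eve tells the truth" - this is TRUE because Eve is a knight.
- Henry (knave) says "Noah and I are the same type" - this is FALSE (a lie) because Henry is a knave and Noah is a knight.
- Eve (knight) says "Henry is a liar" - this is TRUE because Henry is a knave.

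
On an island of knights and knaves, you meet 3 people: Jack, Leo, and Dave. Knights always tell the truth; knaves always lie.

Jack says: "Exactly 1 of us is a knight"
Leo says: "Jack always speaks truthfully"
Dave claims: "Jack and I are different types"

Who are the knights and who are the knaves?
Jack is a knave.
Leo is a knave.
Dave is a knave.

Verification:
- Jack (knave) says "Exactly 1 of us is a knight" - this is FALSE (a lie) because there are 0 knights.
- Leo (knave) says "Jack always speaks truthfully" - this is FALSE (a lie) because Jack is a knave.
- Dave (knave) says "Jack and I are different types" - this is FALSE (a lie) because Dave is a knave and Jack is a knave.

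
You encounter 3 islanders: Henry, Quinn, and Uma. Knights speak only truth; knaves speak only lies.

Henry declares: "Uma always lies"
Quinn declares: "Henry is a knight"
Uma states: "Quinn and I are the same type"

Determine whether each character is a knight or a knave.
Henry is a knight.
Quinn is a knight.
Uma is a knave.

Verification:
- Henry (knight) says "Uma always lies" - this is TRUE because Uma is a knave.
- Quinn (knight) says "Henry is a knight" - this is TRUE because Henry is a knight.
- Uma (knave) says "Quinn and I are the same type" - this is FALSE (a lie) because Uma is a knave and Quinn is a knight.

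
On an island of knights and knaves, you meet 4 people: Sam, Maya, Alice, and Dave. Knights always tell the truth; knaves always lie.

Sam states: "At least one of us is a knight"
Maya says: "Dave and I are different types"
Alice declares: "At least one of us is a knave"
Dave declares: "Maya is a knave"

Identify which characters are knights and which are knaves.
Sam is a knight.
Maya is a knight.
Alice is a knight.
Dave is a knave.

Verification:
- Sam (knight) says "At least one of us is a knight" - this is TRUE because Sam, Maya, and Alice are knights.
- Maya (knight) says "Dave and I are different types" - this is TRUE because Maya is a knight and Dave is a knave.
- Alice (knight) says "At least one of us is a knave" - this is TRUE because Dave is a knave.
- Dave (knave) says "Maya is a knave" - this is FALSE (a lie) because Maya is a knight.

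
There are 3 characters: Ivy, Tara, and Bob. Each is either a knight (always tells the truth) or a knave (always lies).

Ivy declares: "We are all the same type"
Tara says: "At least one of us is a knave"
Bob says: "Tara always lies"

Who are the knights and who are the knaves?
Ivy is a knave.
Tara is a knight.
Bob is a knave.

Verification:
- Ivy (knave) says "We are all the same type" - this is FALSE (a lie) because Tara is a knight and Ivy and Bob are knaves.
- Tara (knight) says "At least one of us is a knave" - this is TRUE because Ivy and Bob are knaves.
- Bob (knave) says "Tara always lies" - this is FALSE (a lie) because Tara is a knight.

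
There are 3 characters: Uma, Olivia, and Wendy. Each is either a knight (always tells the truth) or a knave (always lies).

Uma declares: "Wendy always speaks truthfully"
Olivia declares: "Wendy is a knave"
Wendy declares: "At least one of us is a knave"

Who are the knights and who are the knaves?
Uma is a knight.
Olivia is a knave.
Wendy is a knight.

Verification:
- Uma (knight) says "Wendy always speaks truthfully" - this is TRUE because Wendy is a knight.
- Olivia (knave) says "Wendy is a knave" - this is FALSE (a lie) because Wendy is a knight.
- Wendy (knight) says "At least one of us is a knave" - this is TRUE because Olivia is a knave.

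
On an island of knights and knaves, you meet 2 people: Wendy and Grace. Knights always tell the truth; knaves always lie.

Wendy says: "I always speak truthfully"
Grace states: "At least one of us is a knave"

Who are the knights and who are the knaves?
Wendy is a knave.
Grace is a knight.

Verification:
- Wendy (knave) says "I always speak truthfully" - this is FALSE (a lie) because Wendy is a knave.
- Grace (knight) says "At least one of us is a knave" - this is TRUE because Wendy is a knave.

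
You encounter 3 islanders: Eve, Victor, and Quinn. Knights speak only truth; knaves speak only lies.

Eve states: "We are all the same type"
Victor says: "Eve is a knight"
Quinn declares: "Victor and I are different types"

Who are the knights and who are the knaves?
Eve is a knave.
Victor is a knave.
Quinn is a knight.

Verification:
- Eve (knave) says "We are all the same type" - this is FALSE (a lie) because Quinn is a knight and Eve and Victor are knaves.
- Victor (knave) says "Eve is a knight" - this is FALSE (a lie) because Eve is a knave.
- Quinn (knight) says "Victor and I are different types" - this is TRUE because Quinn is a knight and Victor is a knave.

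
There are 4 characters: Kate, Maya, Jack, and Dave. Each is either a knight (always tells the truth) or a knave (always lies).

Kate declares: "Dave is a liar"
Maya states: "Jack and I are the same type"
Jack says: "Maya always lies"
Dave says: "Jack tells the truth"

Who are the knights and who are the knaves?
Kate is a knave.
Maya is a knave.
Jack is a knight.
Dave is a knight.

Verification:
- Kate (knave) says "Dave is a liar" - this is FALSE (a lie) because Dave is a knight.
- Maya (knave) says "Jack and I are the same type" - this is FALSE (a lie) because Maya is a knave and Jack is a knight.
- Jack (knight) says "Maya always lies" - this is TRUE because Maya is a knave.
- Dave (knight) says "Jack tells the truth" - this is TRUE because Jack is a knight.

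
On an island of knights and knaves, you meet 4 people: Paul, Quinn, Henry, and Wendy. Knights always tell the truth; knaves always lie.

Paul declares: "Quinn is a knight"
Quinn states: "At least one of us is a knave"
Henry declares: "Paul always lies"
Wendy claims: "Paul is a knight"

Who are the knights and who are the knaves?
Paul is a knight.
Quinn is a knight.
Henry is a knave.
Wendy is a knight.

Verification:
- Paul (knight) says "Quinn is a knight" - this is TRUE because Quinn is a knight.
- Quinn (knight) says "At least one of us is a knave" - this is TRUE because Henry is a knave.
- Henry (knave) says "Paul always lies" - this is FALSE (a lie) because Paul is a knight.
- Wendy (knight) says "Paul is a knight" - this is TRUE because Paul is a knight.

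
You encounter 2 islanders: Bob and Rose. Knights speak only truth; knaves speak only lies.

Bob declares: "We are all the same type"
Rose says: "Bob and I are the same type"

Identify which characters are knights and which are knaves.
Bob is a knight.
Rose is a knight.

Verification:
- Bob (knight) says "We are all the same type" - this is TRUE because Bob and Rose are knights.
- Rose (knight) says "Bob and I are the same type" - this is TRUE because Rose is a knight and Bob is a knight.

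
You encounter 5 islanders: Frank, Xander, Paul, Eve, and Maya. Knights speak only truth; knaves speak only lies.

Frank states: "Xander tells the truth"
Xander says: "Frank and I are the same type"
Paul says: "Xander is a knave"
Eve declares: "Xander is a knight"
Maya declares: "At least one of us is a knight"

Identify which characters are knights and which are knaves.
Frank is a knight.
Xander is a knight.
Paul is a knave.
Eve is a knight.
Maya is a knight.

Verification:
- Frank (knight) says "Xander tells the truth" - this is TRUE because Xander is a knight.
- Xander (knight) says "Frank and I are the same type" - this is TRUE because Xander is a knight and Frank is a knight.
- Paul (knave) says "Xander is a knave" - this is FALSE (a lie) because Xander is a knight.
- Eve (knight) says "Xander is a knight" - this is TRUE because Xander is a knight.
- Maya (knight) says "At least one of us is a knight" - this is TRUE because Frank, Xander, Eve, and Maya are knights.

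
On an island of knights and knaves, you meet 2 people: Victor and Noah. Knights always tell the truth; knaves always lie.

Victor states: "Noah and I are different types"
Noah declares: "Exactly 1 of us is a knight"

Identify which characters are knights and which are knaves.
Victor is a knave.
Noah is a knave.

Verification:
- Victor (knave) says "Noah and I are different types" - this is FALSE (a lie) because Victor is a knave and Noah is a knave.
- Noah (knave) says "Exactly 1 of us is a knight" - this is FALSE (a lie) because there are 0 knights.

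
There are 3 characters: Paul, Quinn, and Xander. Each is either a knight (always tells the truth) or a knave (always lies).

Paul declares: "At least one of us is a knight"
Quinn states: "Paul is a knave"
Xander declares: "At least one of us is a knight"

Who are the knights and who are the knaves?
Paul is a knight.
Quinn is a knave.
Xander is a knight.

Verification:
- Paul (knight) says "At least one of us is a knight" - this is TRUE because Paul and Xander are knights.
- Quinn (knave) says "Paul is a knave" - this is FALSE (a lie) because Paul is a knight.
- Xander (knight) says "At least one of us is a knight" - this is TRUE because Paul and Xander are knights.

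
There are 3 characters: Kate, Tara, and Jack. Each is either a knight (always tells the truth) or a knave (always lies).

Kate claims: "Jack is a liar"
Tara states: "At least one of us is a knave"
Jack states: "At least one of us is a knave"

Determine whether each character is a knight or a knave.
Kate is a knave.
Tara is a knight.
Jack is a knight.

Verification:
- Kate (knave) says "Jack is a liar" - this is FALSE (a lie) because Jack is a knight.
- Tara (knight) says "At least one of us is a knave" - this is TRUE because Kate is a knave.
- Jack (knight) says "At least one of us is a knave" - this is TRUE because Kate is a knave.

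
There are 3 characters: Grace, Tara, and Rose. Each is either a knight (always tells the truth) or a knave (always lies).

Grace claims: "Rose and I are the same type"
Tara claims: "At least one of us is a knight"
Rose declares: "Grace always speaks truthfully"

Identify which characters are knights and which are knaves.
Grace is a knight.
Tara is a knight.
Rose is a knight.

Verification:
- Grace (knight) says "Rose and I are the same type" - this is TRUE because Grace is a knight and Rose is a knight.
- Tara (knight) says "At least one of us is a knight" - this is TRUE because Grace, Tara, and Rose are knights.
- Rose (knight) says "Grace always speaks truthfully" - this is TRUE because Grace is a knight.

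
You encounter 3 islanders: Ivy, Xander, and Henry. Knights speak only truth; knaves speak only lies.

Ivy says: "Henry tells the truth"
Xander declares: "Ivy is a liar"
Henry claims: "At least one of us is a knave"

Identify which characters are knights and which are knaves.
Ivy is a knight.
Xander is a knave.
Henry is a knight.

Verification:
- Ivy (knight) says "Henry tells the truth" - this is TRUE because Henry is a knight.
- Xander (knave) says "Ivy is a liar" - this is FALSE (a lie) because Ivy is a knight.
- Henry (knight) says "At least one of us is a knave" - this is TRUE because Xander is a knave.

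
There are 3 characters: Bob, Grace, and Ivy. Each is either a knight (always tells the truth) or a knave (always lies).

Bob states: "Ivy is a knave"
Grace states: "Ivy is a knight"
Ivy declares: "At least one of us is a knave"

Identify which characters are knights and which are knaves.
Bob is a knave.
Grace is a knight.
Ivy is a knight.

Verification:
- Bob (knave) says "Ivy is a knave" - this is FALSE (a lie) because Ivy is a knight.
- Grace (knight) says "Ivy is a knight" - this is TRUE because Ivy is a knight.
- Ivy (knight) says "At least one of us is a knave" - this is TRUE because Bob is a knave.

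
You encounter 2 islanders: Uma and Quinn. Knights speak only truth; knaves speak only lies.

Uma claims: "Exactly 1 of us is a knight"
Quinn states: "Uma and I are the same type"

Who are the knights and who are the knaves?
Uma is a knight.
Quinn is a knave.

Verification:
- Uma (knight) says "Exactly 1 of us is a knight" - this is TRUE because there are 1 knights.
- Quinn (knave) says "Uma and I are the same type" - this is FALSE (a lie) because Quinn is a knave and Uma is a knight.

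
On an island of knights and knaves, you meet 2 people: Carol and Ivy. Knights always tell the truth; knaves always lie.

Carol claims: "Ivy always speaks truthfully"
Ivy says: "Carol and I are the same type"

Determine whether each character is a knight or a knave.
Carol is a knight.
Ivy is a knight.

Verification:
- Carol (knight) says "Ivy always speaks truthfully" - this is TRUE because Ivy is a knight.
- Ivy (knight) says "Carol and I are the same type" - this is TRUE because Ivy is a knight and Carol is a knight.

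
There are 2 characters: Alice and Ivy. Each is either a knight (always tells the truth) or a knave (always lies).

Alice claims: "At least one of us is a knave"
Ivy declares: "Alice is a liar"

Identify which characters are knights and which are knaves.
Alice is a knight.
Ivy is a knave.

Verification:
- Alice (knight) says "At least one of us is a knave" - this is TRUE because Ivy is a knave.
- Ivy (knave) says "Alice is a liar" - this is FALSE (a lie) because Alice is a knight.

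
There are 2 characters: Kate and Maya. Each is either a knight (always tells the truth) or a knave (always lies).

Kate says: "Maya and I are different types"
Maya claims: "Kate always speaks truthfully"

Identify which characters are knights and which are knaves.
Kate is a knave.
Maya is a knave.

Verification:
- Kate (knave) says "Maya and I are different types" - this is FALSE (a lie) because Kate is a knave and Maya is a knave.
- Maya (knave) says "Kate always speaks truthfully" - this is FALSE (a lie) because Kate is a knave.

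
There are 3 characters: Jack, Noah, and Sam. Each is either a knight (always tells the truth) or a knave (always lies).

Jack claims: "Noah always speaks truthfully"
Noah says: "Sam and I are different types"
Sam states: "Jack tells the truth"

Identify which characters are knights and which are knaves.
Jack is a knave.
Noah is a knave.
Sam is a knave.

Verification:
- Jack (knave) says "Noah always speaks truthfully" - this is FALSE (a lie) because Noah is a knave.
- Noah (knave) says "Sam and I are different types" - this is FALSE (a lie) because Noah is a knave and Sam is a knave.
- Sam (knave) says "Jack tells the truth" - this is FALSE (a lie) because Jack is a knave.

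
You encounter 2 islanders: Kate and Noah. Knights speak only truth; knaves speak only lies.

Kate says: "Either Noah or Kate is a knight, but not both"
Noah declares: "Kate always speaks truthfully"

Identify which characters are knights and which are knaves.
Kate is a knave.
Noah is a knave.

Verification:
- Kate (knave) says "Either Noah or Kate is a knight, but not both" - this is FALSE (a lie) because Noah is a knave and Kate is a knave.
- Noah (knave) says "Kate always speaks truthfully" - this is FALSE (a lie) because Kate is a knave.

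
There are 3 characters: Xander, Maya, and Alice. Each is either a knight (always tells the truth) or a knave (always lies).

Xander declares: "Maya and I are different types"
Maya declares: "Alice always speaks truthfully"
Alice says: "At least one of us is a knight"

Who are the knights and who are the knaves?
Xander is a knave.
Maya is a knave.
Alice is a knave.

Verification:
- Xander (knave) says "Maya and I are different types" - this is FALSE (a lie) because Xander is a knave and Maya is a knave.
- Maya (knave) says "Alice always speaks truthfully" - this is FALSE (a lie) because Alice is a knave.
- Alice (knave) says "At least one of us is a knight" - this is FALSE (a lie) because no one is a knight.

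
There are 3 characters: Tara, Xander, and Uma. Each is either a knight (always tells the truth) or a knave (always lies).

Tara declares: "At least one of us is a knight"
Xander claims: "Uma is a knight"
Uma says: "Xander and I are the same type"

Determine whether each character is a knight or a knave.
Tara is a knight.
Xander is a knight.
Uma is a knight.

Verification:
- Tara (knight) says "At least one of us is a knight" - this is TRUE because Tara, Xander, and Uma are knights.
- Xander (knight) says "Uma is a knight" - this is TRUE because Uma is a knight.
- Uma (knight) says "Xander and I are the same type" - this is TRUE because Uma is a knight and Xander is a knight.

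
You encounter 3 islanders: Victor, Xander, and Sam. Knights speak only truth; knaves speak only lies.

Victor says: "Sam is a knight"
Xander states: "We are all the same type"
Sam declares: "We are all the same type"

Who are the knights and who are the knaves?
Victor is a knight.
Xander is a knight.
Sam is a knight.

Verification:
- Victor (knight) says "Sam is a knight" - this is TRUE because Sam is a knight.
- Xander (knight) says "We are all the same type" - this is TRUE because Victor, Xander, and Sam are knights.
- Sam (knight) says "We are all the same type" - this is TRUE because Victor, Xander, and Sam are knights.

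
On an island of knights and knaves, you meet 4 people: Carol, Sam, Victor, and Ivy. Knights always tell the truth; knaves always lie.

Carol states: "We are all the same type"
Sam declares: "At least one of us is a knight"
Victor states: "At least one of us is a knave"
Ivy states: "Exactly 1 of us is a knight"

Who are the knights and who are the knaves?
Carol is a knave.
Sam is a knight.
Victor is a knight.
Ivy is a knave.

Verification:
- Carol (knave) says "We are all the same type" - this is FALSE (a lie) because Sam and Victor are knights and Carol and Ivy are knaves.
- Sam (knight) says "At least one of us is a knight" - this is TRUE because Sam and Victor are knights.
- Victor (knight) says "At least one of us is a knave" - this is TRUE because Carol and Ivy are knaves.
- Ivy (knave) says "Exactly 1 of us is a knight" - this is FALSE (a lie) because there are 2 knights.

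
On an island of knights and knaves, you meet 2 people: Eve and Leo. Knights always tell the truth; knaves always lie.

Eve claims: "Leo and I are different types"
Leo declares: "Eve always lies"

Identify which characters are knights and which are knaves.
Eve is a knight.
Leo is a knave.

Verification:
- Eve (knight) says "Leo and I are different types" - this is TRUE because Eve is a knight and Leo is a knave.
- Leo (knave) says "Eve always lies" - this is FALSE (a lie) because Eve is a knight.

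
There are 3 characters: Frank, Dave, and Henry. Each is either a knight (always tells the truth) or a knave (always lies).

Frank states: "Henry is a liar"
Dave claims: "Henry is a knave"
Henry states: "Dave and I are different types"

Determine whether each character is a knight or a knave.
Frank is a knave.
Dave is a knave.
Henry is a knight.

Verification:
- Frank (knave) says "Henry is a liar" - this is FALSE (a lie) because Henry is a knight.
- Dave (knave) says "Henry is a knave" - this is FALSE (a lie) because Henry is a knight.
- Henry (knight) says "Dave and I are different types" - this is TRUE because Henry is a knight and Dave is a knave.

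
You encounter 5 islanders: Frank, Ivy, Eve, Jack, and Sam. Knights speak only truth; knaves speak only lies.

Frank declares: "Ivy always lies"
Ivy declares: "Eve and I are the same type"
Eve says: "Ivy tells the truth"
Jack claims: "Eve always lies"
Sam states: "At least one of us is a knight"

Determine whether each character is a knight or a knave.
Frank is a knave.
Ivy is a knight.
Eve is a knight.
Jack is a knave.
Sam is a knight.

Verification:
- Frank (knave) says "Ivy always lies" - this is FALSE (a lie) because Ivy is a knight.
- Ivy (knight) says "Eve and I are the same type" - this is TRUE because Ivy is a knight and Eve is a knight.
- Eve (knight) says "Ivy tells the truth" - this is TRUE because Ivy is a knight.
- Jack (knave) says "Eve always lies" - this is FALSE (a lie) because Eve is a knight.
- Sam (knight) says "At least one of us is a knight" - this is TRUE because Ivy, Eve, and Sam are knights.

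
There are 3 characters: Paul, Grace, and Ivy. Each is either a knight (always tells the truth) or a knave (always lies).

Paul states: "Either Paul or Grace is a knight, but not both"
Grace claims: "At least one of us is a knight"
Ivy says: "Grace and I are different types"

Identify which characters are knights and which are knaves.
Paul is a knave.
Grace is a knave.
Ivy is a knave.

Verification:
- Paul (knave) says "Either Paul or Grace is a knight, but not both" - this is FALSE (a lie) because Paul is a knave and Grace is a knave.
- Grace (knave) says "At least one of us is a knight" - this is FALSE (a lie) because no one is a knight.
- Ivy (knave) says "Grace and I are different types" - this is FALSE (a lie) because Ivy is a knave and Grace is a knave.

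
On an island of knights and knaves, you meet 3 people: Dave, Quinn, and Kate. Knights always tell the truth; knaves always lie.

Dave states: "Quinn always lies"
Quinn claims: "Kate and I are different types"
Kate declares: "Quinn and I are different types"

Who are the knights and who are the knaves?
Dave is a knight.
Quinn is a knave.
Kate is a knave.

Verification:
- Dave (knight) says "Quinn always lies" - this is TRUE because Quinn is a knave.
- Quinn (knave) says "Kate and I are different types" - this is FALSE (a lie) because Quinn is a knave and Kate is a knave.
- Kate (knave) says "Quinn and I are different types" - this is FALSE (a lie) because Kate is a knave and Quinn is a knave.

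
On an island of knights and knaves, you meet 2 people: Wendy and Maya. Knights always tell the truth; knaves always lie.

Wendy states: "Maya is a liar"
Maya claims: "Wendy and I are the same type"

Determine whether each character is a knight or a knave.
Wendy is a knight.
Maya is a knave.

Verification:
- Wendy (knight) says "Maya is a liar" - this is TRUE because Maya is a knave.
- Maya (knave) says "Wendy and I are the same type" - this is FALSE (a lie) because Maya is a knave and Wendy is a knight.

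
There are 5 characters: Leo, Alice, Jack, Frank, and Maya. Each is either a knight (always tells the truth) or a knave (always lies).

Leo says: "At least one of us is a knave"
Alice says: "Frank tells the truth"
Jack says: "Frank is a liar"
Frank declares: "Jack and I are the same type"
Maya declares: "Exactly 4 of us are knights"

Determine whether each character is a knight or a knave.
Leo is a knight.
Alice is a knave.
Jack is a knight.
Frank is a knave.
Maya is a knave.

Verification:
- Leo (knight) says "At least one of us is a knave" - this is TRUE because Alice, Frank, and Maya are knaves.
- Alice (knave) says "Frank tells the truth" - this is FALSE (a lie) because Frank is a knave.
- Jack (knight) says "Frank is a liar" - this is TRUE because Frank is a knave.
- Frank (knave) says "Jack and I are the same type" - this is FALSE (a lie) because Frank is a knave and Jack is a knight.
- Maya (knave) says "Exactly 4 of us are knights" - this is FALSE (a lie) because there are 2 knights.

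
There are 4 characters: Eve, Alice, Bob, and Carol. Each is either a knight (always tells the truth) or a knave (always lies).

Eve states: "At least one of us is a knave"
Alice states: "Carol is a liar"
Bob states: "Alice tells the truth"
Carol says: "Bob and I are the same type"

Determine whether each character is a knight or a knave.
Eve is a knight.
Alice is a knight.
Bob is a knight.
Carol is a knave.

Verification:
- Eve (knight) says "At least one of us is a knave" - this is TRUE because Carol is a knave.
- Alice (knight) says "Carol is a liar" - this is TRUE because Carol is a knave.
- Bob (knight) says "Alice tells the truth" - this is TRUE because Alice is a knight.
- Carol (knave) says "Bob and I are the same type" - this is FALSE (a lie) because Carol is a knave and Bob is a knight.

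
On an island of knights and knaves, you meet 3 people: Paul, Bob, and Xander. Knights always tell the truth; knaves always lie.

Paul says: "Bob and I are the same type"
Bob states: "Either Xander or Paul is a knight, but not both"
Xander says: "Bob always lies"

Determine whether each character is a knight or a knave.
Paul is a knight.
Bob is a knight.
Xander is a knave.

Verification:
- Paul (knight) says "Bob and I are the same type" - this is TRUE because Paul is a knight and Bob is a knight.
- Bob (knight) says "Either Xander or Paul is a knight, but not both" - this is TRUE because Xander is a knave and Paul is a knight.
- Xander (knave) says "Bob always lies" - this is FALSE (a lie) because Bob is a knight.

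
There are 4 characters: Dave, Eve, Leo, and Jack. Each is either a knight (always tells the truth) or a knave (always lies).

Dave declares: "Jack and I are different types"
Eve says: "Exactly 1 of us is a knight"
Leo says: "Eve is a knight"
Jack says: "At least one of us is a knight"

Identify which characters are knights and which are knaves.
Dave is a knave.
Eve is a knave.
Leo is a knave.
Jack is a knave.

Verification:
- Dave (knave) says "Jack and I are different types" - this is FALSE (a lie) because Dave is a knave and Jack is a knave.
- Eve (knave) says "Exactly 1 of us is a knight" - this is FALSE (a lie) because there are 0 knights.
- Leo (knave) says "Eve is a knight" - this is FALSE (a lie) because Eve is a knave.
- Jack (knave) says "At least one of us is a knight" - this is FALSE (a lie) because no one is a knight.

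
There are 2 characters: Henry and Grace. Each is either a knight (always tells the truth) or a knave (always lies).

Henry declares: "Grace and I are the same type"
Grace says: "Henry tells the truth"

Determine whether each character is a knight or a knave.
Henry is a knight.
Grace is a knight.

Verification:
- Henry (knight) says "Grace and I are the same type" - this is TRUE because Henry is a knight and Grace is a knight.
- Grace (knight) says "Henry tells the truth" - this is TRUE because Henry is a knight.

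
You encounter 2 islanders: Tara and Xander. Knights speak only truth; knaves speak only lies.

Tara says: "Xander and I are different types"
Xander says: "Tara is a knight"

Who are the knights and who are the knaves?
Tara is a knave.
Xander is a knave.

Verification:
- Tara (knave) says "Xander and I are different types" - this is FALSE (a lie) because Tara is a knave and Xander is a knave.
- Xander (knave) says "Tara is a knight" - this is FALSE (a lie) because Tara is a knave.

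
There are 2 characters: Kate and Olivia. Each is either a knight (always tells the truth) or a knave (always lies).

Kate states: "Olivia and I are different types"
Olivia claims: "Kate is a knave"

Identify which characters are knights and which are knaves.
Kate is a knight.
Olivia is a knave.

Verification:
- Kate (knight) says "Olivia and I are different types" - this is TRUE because Kate is a knight and Olivia is a knave.
- Olivia (knave) says "Kate is a knave" - this is FALSE (a lie) because Kate is a knight.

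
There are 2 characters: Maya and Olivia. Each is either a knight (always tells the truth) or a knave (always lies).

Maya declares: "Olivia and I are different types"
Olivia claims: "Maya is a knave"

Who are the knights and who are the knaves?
Maya is a knight.
Olivia is a knave.

Verification:
- Maya (knight) says "Olivia and I are different types" - this is TRUE because Maya is a knight and Olivia is a knave.
- Olivia (knave) says "Maya is a knave" - this is FALSE (a lie) because Maya is a knight.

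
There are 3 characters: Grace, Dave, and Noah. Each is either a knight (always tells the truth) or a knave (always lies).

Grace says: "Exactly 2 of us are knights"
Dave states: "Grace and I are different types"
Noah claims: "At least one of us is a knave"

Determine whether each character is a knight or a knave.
Grace is a knave.
Dave is a knave.
Noah is a knight.

Verification:
- Grace (knave) says "Exactly 2 of us are knights" - this is FALSE (a lie) because there are 1 knights.
- Dave (knave) says "Grace and I are different types" - this is FALSE (a lie) because Dave is a knave and Grace is a knave.
- Noah (knight) says "At least one of us is a knave" - this is TRUE because Grace and Dave are knaves.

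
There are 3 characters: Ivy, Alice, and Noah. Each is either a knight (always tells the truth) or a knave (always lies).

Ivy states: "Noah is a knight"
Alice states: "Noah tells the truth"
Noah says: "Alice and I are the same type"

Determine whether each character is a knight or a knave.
Ivy is a knight.
Alice is a knight.
Noah is a knight.

Verification:
- Ivy (knight) says "Noah is a knight" - this is TRUE because Noah is a knight.
- Alice (knight) says "Noah tells the truth" - this is TRUE because Noah is a knight.
- Noah (knight) says "Alice and I are the same type" - this is TRUE because Noah is a knight and Alice is a knight.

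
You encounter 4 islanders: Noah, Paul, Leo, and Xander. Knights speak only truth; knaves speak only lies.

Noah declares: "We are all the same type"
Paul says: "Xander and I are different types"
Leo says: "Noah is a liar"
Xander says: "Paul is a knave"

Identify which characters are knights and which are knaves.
Noah is a knave.
Paul is a knight.
Leo is a knight.
Xander is a knave.

Verification:
- Noah (knave) says "We are all the same type" - this is FALSE (a lie) because Paul and Leo are knights and Noah and Xander are knaves.
- Paul (knight) says "Xander and I are different types" - this is TRUE because Paul is a knight and Xander is a knave.
- Leo (knight) says "Noah is a liar" - this is TRUE because Noah is a knave.
- Xander (knave) says "Paul is a knave" - this is FALSE (a lie) because Paul is a knight.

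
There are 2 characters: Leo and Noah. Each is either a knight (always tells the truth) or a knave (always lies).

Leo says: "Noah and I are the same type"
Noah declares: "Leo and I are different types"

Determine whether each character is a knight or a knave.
Leo is a knave.
Noah is a knight.

Verification:
- Leo (knave) says "Noah and I are the same type" - this is FALSE (a lie) because Leo is a knave and Noah is a knight.
- Noah (knight) says "Leo and I are different types" - this is TRUE because Noah is a knight and Leo is a knave.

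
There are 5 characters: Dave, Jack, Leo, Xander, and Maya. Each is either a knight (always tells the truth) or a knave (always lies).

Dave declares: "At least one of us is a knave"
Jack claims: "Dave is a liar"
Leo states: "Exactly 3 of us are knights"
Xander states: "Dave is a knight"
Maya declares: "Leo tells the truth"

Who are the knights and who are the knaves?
Dave is a knight.
Jack is a knave.
Leo is a knave.
Xander is a knight.
Maya is a knave.

Verification:
- Dave (knight) says "At least one of us is a knave" - this is TRUE because Jack, Leo, and Maya are knaves.
- Jack (knave) says "Dave is a liar" - this is FALSE (a lie) because Dave is a knight.
- Leo (knave) says "Exactly 3 of us are knights" - this is FALSE (a lie) because there are 2 knights.
- Xander (knight) says "Dave is a knight" - this is TRUE because Dave is a knight.
- Maya (knave) says "Leo tells the truth" - this is FALSE (a lie) because Leo is a knave.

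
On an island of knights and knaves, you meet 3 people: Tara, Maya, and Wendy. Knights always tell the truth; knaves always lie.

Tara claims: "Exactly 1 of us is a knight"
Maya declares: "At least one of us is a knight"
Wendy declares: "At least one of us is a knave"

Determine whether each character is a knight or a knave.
Tara is a knave.
Maya is a knight.
Wendy is a knight.

Verification:
- Tara (knave) says "Exactly 1 of us is a knight" - this is FALSE (a lie) because there are 2 knights.
- Maya (knight) says "At least one of us is a knight" - this is TRUE because Maya and Wendy are knights.
- Wendy (knight) says "At least one of us is a knave" - this is TRUE because Tara is a knave.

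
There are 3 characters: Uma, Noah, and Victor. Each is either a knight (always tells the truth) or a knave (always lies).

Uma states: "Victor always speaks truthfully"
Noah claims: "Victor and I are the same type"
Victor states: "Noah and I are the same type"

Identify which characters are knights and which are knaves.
Uma is a knight.
Noah is a knight.
Victor is a knight.

Verification:
- Uma (knight) says "Victor always speaks truthfully" - this is TRUE because Victor is a knight.
- Noah (knight) says "Victor and I are the same type" - this is TRUE because Noah is a knight and Victor is a knight.
- Victor (knight) says "Noah and I are the same type" - this is TRUE because Victor is a knight and Noah is a knight.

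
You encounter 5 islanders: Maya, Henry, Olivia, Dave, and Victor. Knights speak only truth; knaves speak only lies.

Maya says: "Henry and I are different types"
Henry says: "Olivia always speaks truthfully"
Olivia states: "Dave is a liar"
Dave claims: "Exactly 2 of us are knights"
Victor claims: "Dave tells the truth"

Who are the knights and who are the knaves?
Maya is a knave.
Henry is a knave.
Olivia is a knave.
Dave is a knight.
Victor is a knight.

Verification:
- Maya (knave) says "Henry and I are different types" - this is FALSE (a lie) because Maya is a knave and Henry is a knave.
- Henry (knave) says "Olivia always speaks truthfully" - this is FALSE (a lie) because Olivia is a knave.
- Olivia (knave) says "Dave is a liar" - this is FALSE (a lie) because Dave is a knight.
- Dave (knight) says "Exactly 2 of us are knights" - this is TRUE because there are 2 knights.
- Victor (knight) says "Dave tells the truth" - this is TRUE because Dave is a knight.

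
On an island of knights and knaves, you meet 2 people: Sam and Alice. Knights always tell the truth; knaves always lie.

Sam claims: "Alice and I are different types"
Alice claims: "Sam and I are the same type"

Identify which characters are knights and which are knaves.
Sam is a knight.
Alice is a knave.

Verification:
- Sam (knight) says "Alice and I are different types" - this is TRUE because Sam is a knight and Alice is a knave.
- Alice (knave) says "Sam and I are the same type" - this is FALSE (a lie) because Alice is a knave and Sam is a knight.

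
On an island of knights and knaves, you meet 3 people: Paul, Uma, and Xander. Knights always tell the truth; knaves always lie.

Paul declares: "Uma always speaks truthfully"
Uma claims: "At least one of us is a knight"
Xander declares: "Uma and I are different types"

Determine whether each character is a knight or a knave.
Paul is a knave.
Uma is a knave.
Xander is a knave.

Verification:
- Paul (knave) says "Uma always speaks truthfully" - this is FALSE (a lie) because Uma is a knave.
- Uma (knave) says "At least one of us is a knight" - this is FALSE (a lie) because no one is a knight.
- Xander (knave) says "Uma and I are different types" - this is FALSE (a lie) because Xander is a knave and Uma is a knave.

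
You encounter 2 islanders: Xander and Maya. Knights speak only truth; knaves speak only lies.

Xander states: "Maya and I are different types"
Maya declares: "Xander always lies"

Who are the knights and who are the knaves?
Xander is a knight.
Maya is a knave.

Verification:
- Xander (knight) says "Maya and I are different types" - this is TRUE because Xander is a knight and Maya is a knave.
- Maya (knave) says "Xander always lies" - this is FALSE (a lie) because Xander is a knight.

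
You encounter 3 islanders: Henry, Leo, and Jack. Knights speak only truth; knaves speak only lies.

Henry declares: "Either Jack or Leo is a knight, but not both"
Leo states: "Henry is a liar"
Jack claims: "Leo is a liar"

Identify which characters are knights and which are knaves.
Henry is a knight.
Leo is a knave.
Jack is a knight.

Verification:
- Henry (knight) says "Either Jack or Leo is a knight, but not both" - this is TRUE because Jack is a knight and Leo is a knave.
- Leo (knave) says "Henry is a liar" - this is FALSE (a lie) because Henry is a knight.
- Jack (knight) says "Leo is a liar" - this is TRUE because Leo is a knave.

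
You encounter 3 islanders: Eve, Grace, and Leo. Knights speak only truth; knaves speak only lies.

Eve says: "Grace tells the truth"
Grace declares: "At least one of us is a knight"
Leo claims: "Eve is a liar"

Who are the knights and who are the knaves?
Eve is a knight.
Grace is a knight.
Leo is a knave.

Verification:
- Eve (knight) says "Grace tells the truth" - this is TRUE because Grace is a knight.
- Grace (knight) says "At least one of us is a knight" - this is TRUE because Eve and Grace are knights.
- Leo (knave) says "Eve is a liar" - this is FALSE (a lie) because Eve is a knight.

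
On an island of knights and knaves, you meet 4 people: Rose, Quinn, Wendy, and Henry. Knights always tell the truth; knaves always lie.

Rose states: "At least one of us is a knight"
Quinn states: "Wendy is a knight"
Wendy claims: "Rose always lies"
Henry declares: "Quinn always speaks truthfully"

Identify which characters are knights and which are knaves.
Rose is a knight.
Quinn is a knave.
Wendy is a knave.
Henry is a knave.

Verification:
- Rose (knight) says "At least one of us is a knight" - this is TRUE because Rose is a knight.
- Quinn (knave) says "Wendy is a knight" - this is FALSE (a lie) because Wendy is a knave.
- Wendy (knave) says "Rose always lies" - this is FALSE (a lie) because Rose is a knight.
- Henry (knave) says "Quinn always speaks truthfully" - this is FALSE (a lie) because Quinn is a knave.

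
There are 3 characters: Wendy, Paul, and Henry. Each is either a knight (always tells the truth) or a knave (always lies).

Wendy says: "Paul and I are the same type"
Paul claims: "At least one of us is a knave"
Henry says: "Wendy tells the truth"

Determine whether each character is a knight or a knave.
Wendy is a knave.
Paul is a knight.
Henry is a knave.

Verification:
- Wendy (knave) says "Paul and I are the same type" - this is FALSE (a lie) because Wendy is a knave and Paul is a knight.
- Paul (knight) says "At least one of us is a knave" - this is TRUE because Wendy and Henry are knaves.
- Henry (knave) says "Wendy tells the truth" - this is FALSE (a lie) because Wendy is a knave.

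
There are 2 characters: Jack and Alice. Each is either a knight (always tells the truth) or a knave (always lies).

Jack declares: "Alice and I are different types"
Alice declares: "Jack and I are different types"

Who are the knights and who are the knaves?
Jack is a knave.
Alice is a knave.

Verification:
- Jack (knave) says "Alice and I are different types" - this is FALSE (a lie) because Jack is a knave and Alice is a knave.
- Alice (knave) says "Jack and I are different types" - this is FALSE (a lie) because Alice is a knave and Jack is a knave.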